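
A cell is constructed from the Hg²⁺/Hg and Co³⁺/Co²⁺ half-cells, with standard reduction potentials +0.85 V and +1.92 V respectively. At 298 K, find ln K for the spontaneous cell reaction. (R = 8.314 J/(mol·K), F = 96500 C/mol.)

E°_cell = +1.92 − (+0.85) = 1.07 V, with n = 2 electrons transferred.
At equilibrium E = 0, so the Nernst equation gives ln K = nFE°/RT = (2)(96500)(1.07)/((8.314)(298)) = 83.35.

ln K = 83.4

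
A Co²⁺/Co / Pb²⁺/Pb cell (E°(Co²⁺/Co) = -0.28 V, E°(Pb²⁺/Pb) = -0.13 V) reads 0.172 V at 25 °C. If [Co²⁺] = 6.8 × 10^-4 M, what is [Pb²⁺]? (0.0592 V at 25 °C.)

From the Nernst equation, log Q = n(E° − E)/0.0592 = 2(0.15 − 0.172)/0.0592 = -0.743, so Q = 0.181.
With Q = [Co²⁺]/[Pb²⁺] and the known concentrations, [Pb²⁺] in the denominator gives [Pb²⁺] = 0.0038 M.

0.0038 M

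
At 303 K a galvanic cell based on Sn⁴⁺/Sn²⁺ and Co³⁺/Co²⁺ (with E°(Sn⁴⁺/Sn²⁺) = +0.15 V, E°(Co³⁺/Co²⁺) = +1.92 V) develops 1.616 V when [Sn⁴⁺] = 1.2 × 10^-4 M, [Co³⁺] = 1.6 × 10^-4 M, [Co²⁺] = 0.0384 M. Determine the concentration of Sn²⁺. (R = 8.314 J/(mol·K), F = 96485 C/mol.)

5.2 × 10^-5 M

From the Nernst equation, ln Q = nF(E° − E)/RT = 2×96485×(1.77 − 1.616)/(8.314×303) = 11.797, so Q = 1.33 × 10^5.
With Q = [Sn⁴⁺]·[Co²⁺]^2/([Sn²⁺]·[Co³⁺]^2) and the known concentrations, [Sn²⁺] in the denominator gives [Sn²⁺] = 5.2 × 10^-5 M.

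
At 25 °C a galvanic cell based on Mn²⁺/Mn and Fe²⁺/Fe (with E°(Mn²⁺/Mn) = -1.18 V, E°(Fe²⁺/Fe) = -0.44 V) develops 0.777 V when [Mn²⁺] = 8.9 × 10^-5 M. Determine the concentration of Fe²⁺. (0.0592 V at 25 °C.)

From the Nernst equation, log Q = n(E° − E)/0.0592 = 2(0.74 − 0.777)/0.0592 = -1.250, so Q = 0.0562.
With Q = [Mn²⁺]/[Fe²⁺] and the known concentrations, [Fe²⁺] in the denominator gives [Fe²⁺] = 0.0016 M.

0.0016 M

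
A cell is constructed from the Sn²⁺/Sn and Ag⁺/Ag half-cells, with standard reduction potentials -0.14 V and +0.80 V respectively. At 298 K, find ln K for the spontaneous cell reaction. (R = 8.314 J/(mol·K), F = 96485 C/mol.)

E°_cell = +0.80 − (-0.14) = 0.94 V, with n = 2 electrons transferred.
At equilibrium E = 0, so the Nernst equation gives ln K = nFE°/RT = (2)(96485)(0.94)/((8.314)(298)) = 73.21.

ln K = 73.2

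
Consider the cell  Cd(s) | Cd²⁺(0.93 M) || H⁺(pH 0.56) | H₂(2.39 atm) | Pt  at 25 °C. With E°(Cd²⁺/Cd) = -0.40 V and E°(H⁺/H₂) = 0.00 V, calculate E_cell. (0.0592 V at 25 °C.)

0.36 V

The hydrogen couple is the cathode, so E°_cell = 0.40 V; n = 2.
[H⁺] = 10^(−0.56) = 0.28 M, and Q = [Cd²⁺]·P(H₂) / [H⁺]^2 = 29.3.
E = E° − (0.0592/2) log Q = 0.40 − (0.0592/2)(1.467) = 0.357 V.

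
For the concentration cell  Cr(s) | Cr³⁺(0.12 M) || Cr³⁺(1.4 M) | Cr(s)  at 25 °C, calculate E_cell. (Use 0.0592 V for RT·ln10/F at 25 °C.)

Both half-cells are Cr³⁺/Cr, so E°_cell = 0. The concentrated side is the cathode; the cell reaction moves Cr³⁺ from high to low concentration with n = 3.
Q = [Cr³⁺]_dilute/[Cr³⁺]_conc = 0.12/1.4 = 0.0857.
E = 0 − (0.0592/3) log Q = −(0.0592/3)(-1.067) = 0.0211 V.

0.021 V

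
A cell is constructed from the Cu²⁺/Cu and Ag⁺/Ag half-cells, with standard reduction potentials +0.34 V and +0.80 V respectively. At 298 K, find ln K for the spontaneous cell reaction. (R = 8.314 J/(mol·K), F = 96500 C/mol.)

E°_cell = +0.80 − (+0.34) = 0.46 V, with n = 2 electrons transferred.
At equilibrium E = 0, so the Nernst equation gives ln K = nFE°/RT = (2)(96500)(0.46)/((8.314)(298)) = 35.83.

ln K = 35.8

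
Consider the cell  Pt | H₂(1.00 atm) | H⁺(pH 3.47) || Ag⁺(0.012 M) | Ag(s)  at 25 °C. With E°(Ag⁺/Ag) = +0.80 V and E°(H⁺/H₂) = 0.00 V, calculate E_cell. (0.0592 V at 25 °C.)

The Ag⁺/Ag couple is the cathode, so E°_cell = 0.80 V; n = 2.
[H⁺] = 10^(−3.47) = 3.4 × 10^-4 M, and Q = [H⁺]^2 / ([Ag⁺]^2·P(H₂)) = 7.97 × 10^-4.
E = E° − (0.0592/2) log Q = 0.80 − (0.0592/2)(-3.098) = 0.892 V.

0.89 V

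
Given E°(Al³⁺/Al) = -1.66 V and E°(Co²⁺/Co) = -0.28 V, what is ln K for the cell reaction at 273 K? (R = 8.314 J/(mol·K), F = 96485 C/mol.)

ln K = 352.0

E°_cell = -0.28 − (-1.66) = 1.38 V, with n = 6 electrons transferred.
At equilibrium E = 0, so the Nernst equation gives ln K = nFE°/RT = (6)(96485)(1.38)/((8.314)(273)) = 351.98.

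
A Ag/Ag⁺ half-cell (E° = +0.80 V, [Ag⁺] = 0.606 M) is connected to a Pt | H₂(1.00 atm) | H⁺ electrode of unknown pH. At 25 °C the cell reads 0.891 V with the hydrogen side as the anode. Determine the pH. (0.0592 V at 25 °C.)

pH = 1.75

E°_cell = 0.80 V and n = 2.
log Q = n(E° − E)/0.0592 = 2×(0.80 − 0.891)/0.0592 = -3.074.
With Q = [H⁺]^2 / ([Ag⁺]^2·P(H₂)), solving for [H⁺] gives log[H⁺] = -1.755, so pH = 1.75.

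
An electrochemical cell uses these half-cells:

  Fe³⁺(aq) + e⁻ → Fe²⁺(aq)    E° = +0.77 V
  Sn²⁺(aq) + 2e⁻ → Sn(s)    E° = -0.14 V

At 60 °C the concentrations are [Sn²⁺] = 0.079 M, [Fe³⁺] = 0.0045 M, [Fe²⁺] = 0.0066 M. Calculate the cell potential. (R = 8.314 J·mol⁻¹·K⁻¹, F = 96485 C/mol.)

0.935 V

The Fe³⁺/Fe²⁺ couple has the higher reduction potential and acts as the cathode, so E°_cell = +0.77 − (-0.14) = 0.91 V.
Balancing electrons gives n = 2; the reaction quotient is Q = [Sn²⁺]·[Fe²⁺]^2/[Fe³⁺]^2 = 0.170.
E = E° − (RT/nF) ln Q = 0.91 − (8.314×333)/(2×96485) × (-1.772) = 0.910 + 0.025 = 0.935 V.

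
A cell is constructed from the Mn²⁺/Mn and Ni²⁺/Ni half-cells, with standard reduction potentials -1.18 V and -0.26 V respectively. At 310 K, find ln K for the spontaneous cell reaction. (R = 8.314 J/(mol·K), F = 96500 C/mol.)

ln K = 68.9

E°_cell = -0.26 − (-1.18) = 0.92 V, with n = 2 electrons transferred.
At equilibrium E = 0, so the Nernst equation gives ln K = nFE°/RT = (2)(96500)(0.92)/((8.314)(310)) = 68.89.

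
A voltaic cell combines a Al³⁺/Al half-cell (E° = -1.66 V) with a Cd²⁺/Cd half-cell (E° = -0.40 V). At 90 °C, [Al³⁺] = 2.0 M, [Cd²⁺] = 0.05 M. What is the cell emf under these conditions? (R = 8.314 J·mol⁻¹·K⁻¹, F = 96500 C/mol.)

1.21 V

The Cd²⁺/Cd couple has the higher reduction potential and acts as the cathode, so E°_cell = -0.40 − (-1.66) = 1.26 V.
Balancing electrons gives n = 6; the reaction quotient is Q = [Al³⁺]^2/[Cd²⁺]^3 = 3.2 × 10^4.
E = E° − (RT/nF) ln Q = 1.26 − (8.314×363)/(6×96500) × (10.373) = 1.260 − 0.054 = 1.206 V.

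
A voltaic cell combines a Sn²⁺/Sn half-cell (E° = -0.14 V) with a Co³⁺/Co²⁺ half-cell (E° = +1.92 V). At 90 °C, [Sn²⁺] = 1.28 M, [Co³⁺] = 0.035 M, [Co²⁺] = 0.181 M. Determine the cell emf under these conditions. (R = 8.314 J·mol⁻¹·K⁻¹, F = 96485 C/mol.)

The Co³⁺/Co²⁺ couple has the higher reduction potential and acts as the cathode, so E°_cell = +1.92 − (-0.14) = 2.06 V.
Balancing electrons gives n = 2; the reaction quotient is Q = [Sn²⁺]·[Co²⁺]^2/[Co³⁺]^2 = 34.2.
E = E° − (RT/nF) ln Q = 2.06 − (8.314×363)/(2×96485) × (3.533) = 2.060 − 0.055 = 2.005 V.

2.00 V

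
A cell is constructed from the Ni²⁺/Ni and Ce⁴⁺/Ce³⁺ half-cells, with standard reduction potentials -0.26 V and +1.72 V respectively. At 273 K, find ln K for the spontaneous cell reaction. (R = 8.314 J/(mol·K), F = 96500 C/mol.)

E°_cell = +1.72 − (-0.26) = 1.98 V, with n = 2 electrons transferred.
At equilibrium E = 0, so the Nernst equation gives ln K = nFE°/RT = (2)(96500)(1.98)/((8.314)(273)) = 168.36.

ln K = 168.4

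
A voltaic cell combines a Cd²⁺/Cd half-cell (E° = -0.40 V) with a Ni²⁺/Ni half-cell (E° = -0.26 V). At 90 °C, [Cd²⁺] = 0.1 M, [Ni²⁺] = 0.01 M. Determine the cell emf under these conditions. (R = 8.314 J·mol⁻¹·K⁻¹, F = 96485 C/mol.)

The Ni²⁺/Ni couple has the higher reduction potential and acts as the cathode, so E°_cell = -0.26 − (-0.40) = 0.14 V.
Balancing electrons gives n = 2; the reaction quotient is Q = [Cd²⁺]/[Ni²⁺] = 10.0.
E = E° − (RT/nF) ln Q = 0.14 − (8.314×363)/(2×96485) × (2.303) = 0.140 − 0.036 = 0.104 V.

0.104 V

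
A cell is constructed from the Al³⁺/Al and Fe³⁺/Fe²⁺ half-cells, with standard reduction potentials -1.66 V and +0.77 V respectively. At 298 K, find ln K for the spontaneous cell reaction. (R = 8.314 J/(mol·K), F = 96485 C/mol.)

E°_cell = +0.77 − (-1.66) = 2.43 V, with n = 3 electrons transferred.
At equilibrium E = 0, so the Nernst equation gives ln K = nFE°/RT = (3)(96485)(2.43)/((8.314)(298)) = 283.90.

ln K = 283.9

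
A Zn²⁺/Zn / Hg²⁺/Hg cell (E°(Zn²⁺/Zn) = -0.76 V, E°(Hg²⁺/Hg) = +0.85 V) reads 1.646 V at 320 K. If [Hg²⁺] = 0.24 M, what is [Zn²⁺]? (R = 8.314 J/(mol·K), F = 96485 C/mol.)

0.018 M

From the Nernst equation, ln Q = nF(E° − E)/RT = 2×96485×(1.61 − 1.646)/(8.314×320) = -2.611, so Q = 0.0734.
With Q = [Zn²⁺]/[Hg²⁺] and the known concentrations, [Zn²⁺] in the numerator gives [Zn²⁺] = 0.018 M.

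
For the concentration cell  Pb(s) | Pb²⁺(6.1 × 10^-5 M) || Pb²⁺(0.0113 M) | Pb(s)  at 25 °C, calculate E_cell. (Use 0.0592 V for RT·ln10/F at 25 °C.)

Both half-cells are Pb²⁺/Pb, so E°_cell = 0. The concentrated side is the cathode; the cell reaction moves Pb²⁺ from high to low concentration with n = 2.
Q = [Pb²⁺]_dilute/[Pb²⁺]_conc = 6.1 × 10^-5/0.0113 = 0.00540.
E = 0 − (0.0592/2) log Q = −(0.0592/2)(-2.268) = 0.0671 V.

0.067 V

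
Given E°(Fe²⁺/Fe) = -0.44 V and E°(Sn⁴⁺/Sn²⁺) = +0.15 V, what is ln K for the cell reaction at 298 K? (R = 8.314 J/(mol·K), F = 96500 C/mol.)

ln K = 46.0

E°_cell = +0.15 − (-0.44) = 0.59 V, with n = 2 electrons transferred.
At equilibrium E = 0, so the Nernst equation gives ln K = nFE°/RT = (2)(96500)(0.59)/((8.314)(298)) = 45.96.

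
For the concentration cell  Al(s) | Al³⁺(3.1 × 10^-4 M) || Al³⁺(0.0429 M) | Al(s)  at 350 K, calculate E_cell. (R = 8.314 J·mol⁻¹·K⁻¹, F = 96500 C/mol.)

0.050 V

Both half-cells are Al³⁺/Al, so E°_cell = 0. The concentrated side is the cathode; the cell reaction moves Al³⁺ from high to low concentration with n = 3.
Q = [Al³⁺]_dilute/[Al³⁺]_conc = 3.1 × 10^-4/0.0429 = 0.00723.
E = 0 − (RT/nF) ln Q = −((8.314×350)/(3×96500))(-4.930) = 0.0496 V.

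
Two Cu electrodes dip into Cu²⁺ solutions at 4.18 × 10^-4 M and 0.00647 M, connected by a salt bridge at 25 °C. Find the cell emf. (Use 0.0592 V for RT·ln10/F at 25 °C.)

0.035 V

Both half-cells are Cu²⁺/Cu, so E°_cell = 0. The concentrated side is the cathode; the cell reaction moves Cu²⁺ from high to low concentration with n = 2.
Q = [Cu²⁺]_dilute/[Cu²⁺]_conc = 4.18 × 10^-4/0.00647 = 0.0646.
E = 0 − (0.0592/2) log Q = −(0.0592/2)(-1.190) = 0.0352 V.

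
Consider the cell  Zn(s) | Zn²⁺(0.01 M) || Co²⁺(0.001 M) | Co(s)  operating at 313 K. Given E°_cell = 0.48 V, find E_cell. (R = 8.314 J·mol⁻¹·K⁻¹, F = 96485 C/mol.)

0.449 V

Balancing electrons gives n = 2; the reaction quotient is Q = [Zn²⁺]/[Co²⁺] = 10.0.
E = E° − (RT/nF) ln Q = 0.48 − (8.314×313)/(2×96485) × (2.303) = 0.480 − 0.031 = 0.449 V.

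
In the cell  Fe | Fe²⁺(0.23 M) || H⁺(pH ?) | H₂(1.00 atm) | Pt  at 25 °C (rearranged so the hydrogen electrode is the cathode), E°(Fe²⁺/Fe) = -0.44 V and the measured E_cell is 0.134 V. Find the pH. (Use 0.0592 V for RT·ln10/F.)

pH = 5.49

E°_cell = 0.44 V and n = 2.
log Q = n(E° − E)/0.0592 = 2×(0.44 − 0.134)/0.0592 = 10.338.
With Q = [Fe²⁺]·P(H₂) / [H⁺]^2, solving for [H⁺] gives log[H⁺] = -5.488, so pH = 5.49.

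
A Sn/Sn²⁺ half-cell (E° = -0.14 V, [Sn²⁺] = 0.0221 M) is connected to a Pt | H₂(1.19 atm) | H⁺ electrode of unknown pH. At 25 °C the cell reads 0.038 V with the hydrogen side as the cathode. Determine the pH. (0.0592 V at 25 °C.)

E°_cell = 0.14 V and n = 2.
log Q = n(E° − E)/0.0592 = 2×(0.14 − 0.038)/0.0592 = 3.446.
With Q = [Sn²⁺]·P(H₂) / [H⁺]^2, solving for [H⁺] gives log[H⁺] = -2.513, so pH = 2.51.

pH = 2.51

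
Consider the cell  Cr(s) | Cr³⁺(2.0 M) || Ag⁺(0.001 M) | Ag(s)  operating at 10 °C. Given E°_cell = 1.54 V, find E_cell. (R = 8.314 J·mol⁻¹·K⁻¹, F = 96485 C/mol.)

1.37 V

Balancing electrons gives n = 3; the reaction quotient is Q = [Cr³⁺]/[Ag⁺]^3 = 2 × 10^9.
E = E° − (RT/nF) ln Q = 1.54 − (8.314×283)/(3×96485) × (21.416) = 1.540 − 0.174 = 1.366 V.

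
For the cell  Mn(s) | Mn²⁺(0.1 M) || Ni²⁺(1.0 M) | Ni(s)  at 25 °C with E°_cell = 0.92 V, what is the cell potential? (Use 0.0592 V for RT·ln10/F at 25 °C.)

Balancing electrons gives n = 2; the reaction quotient is Q = [Mn²⁺]/[Ni²⁺] = 0.100.
At 25 °C, E = E° − (0.0592/n) log Q = 0.92 − (0.0592/2)(-1.000) = 0.920 + 0.030 = 0.950 V.

0.950 V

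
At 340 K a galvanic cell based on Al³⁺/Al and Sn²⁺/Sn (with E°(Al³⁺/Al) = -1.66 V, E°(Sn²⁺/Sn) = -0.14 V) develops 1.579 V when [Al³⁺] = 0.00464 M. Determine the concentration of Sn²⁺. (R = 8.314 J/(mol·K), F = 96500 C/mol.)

From the Nernst equation, ln Q = nF(E° − E)/RT = 6×96500×(1.52 − 1.579)/(8.314×340) = -12.085, so Q = 5.64 × 10^-6.
With Q = [Al³⁺]^2/[Sn²⁺]^3 and the known concentrations, [Sn²⁺]^3 in the denominator gives [Sn²⁺] = 1.6 M.

1.6 M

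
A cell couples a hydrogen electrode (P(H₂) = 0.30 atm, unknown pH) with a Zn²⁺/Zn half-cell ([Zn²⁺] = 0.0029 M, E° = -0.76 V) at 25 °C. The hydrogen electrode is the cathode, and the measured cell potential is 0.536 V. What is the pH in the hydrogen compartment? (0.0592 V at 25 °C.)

E°_cell = 0.76 V and n = 2.
log Q = n(E° − E)/0.0592 = 2×(0.76 − 0.536)/0.0592 = 7.568.
With Q = [Zn²⁺]·P(H₂) / [H⁺]^2, solving for [H⁺] gives log[H⁺] = -5.314, so pH = 5.31.

pH = 5.31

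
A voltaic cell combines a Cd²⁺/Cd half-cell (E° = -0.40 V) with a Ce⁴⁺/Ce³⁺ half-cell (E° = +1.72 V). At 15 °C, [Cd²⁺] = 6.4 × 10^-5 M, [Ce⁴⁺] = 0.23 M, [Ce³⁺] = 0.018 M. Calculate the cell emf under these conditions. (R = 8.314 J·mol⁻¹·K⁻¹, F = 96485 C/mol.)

The Ce⁴⁺/Ce³⁺ couple has the higher reduction potential and acts as the cathode, so E°_cell = +1.72 − (-0.40) = 2.12 V.
Balancing electrons gives n = 2; the reaction quotient is Q = [Cd²⁺]·[Ce³⁺]^2/[Ce⁴⁺]^2 = 3.92 × 10^-7.
E = E° − (RT/nF) ln Q = 2.12 − (8.314×288)/(2×96485) × (-14.752) = 2.120 + 0.183 = 2.303 V.

2.30 V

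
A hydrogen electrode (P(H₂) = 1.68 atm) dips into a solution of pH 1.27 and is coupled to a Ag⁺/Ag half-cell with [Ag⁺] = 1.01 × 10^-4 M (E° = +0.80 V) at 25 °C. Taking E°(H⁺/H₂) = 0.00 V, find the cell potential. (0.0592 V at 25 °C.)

The Ag⁺/Ag couple is the cathode, so E°_cell = 0.80 V; n = 2.
[H⁺] = 10^(−1.27) = 0.054 M, and Q = [H⁺]^2 / ([Ag⁺]^2·P(H₂)) = 1.68 × 10^5.
E = E° − (0.0592/2) log Q = 0.80 − (0.0592/2)(5.226) = 0.645 V.

0.65 V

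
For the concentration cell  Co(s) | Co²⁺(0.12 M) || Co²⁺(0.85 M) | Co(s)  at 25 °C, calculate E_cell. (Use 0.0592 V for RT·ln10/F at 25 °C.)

Both half-cells are Co²⁺/Co, so E°_cell = 0. The concentrated side is the cathode; the cell reaction moves Co²⁺ from high to low concentration with n = 2.
Q = [Co²⁺]_dilute/[Co²⁺]_conc = 0.12/0.85 = 0.141.
E = 0 − (0.0592/2) log Q = −(0.0592/2)(-0.850) = 0.0252 V.

0.025 V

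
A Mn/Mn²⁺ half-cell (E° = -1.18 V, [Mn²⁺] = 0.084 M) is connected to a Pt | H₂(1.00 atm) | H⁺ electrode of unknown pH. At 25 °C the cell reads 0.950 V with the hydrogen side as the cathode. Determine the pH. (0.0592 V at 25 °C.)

E°_cell = 1.18 V and n = 2.
log Q = n(E° − E)/0.0592 = 2×(1.18 − 0.950)/0.0592 = 7.770.
With Q = [Mn²⁺]·P(H₂) / [H⁺]^2, solving for [H⁺] gives log[H⁺] = -4.423, so pH = 4.42.

pH = 4.42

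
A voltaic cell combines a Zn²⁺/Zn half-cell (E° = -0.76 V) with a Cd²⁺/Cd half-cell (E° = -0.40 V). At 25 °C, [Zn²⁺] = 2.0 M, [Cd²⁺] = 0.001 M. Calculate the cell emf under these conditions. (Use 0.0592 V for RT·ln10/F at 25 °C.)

The Cd²⁺/Cd couple has the higher reduction potential and acts as the cathode, so E°_cell = -0.40 − (-0.76) = 0.36 V.
Balancing electrons gives n = 2; the reaction quotient is Q = [Zn²⁺]/[Cd²⁺] = 2000.
At 25 °C, E = E° − (0.0592/n) log Q = 0.36 − (0.0592/2)(3.301) = 0.360 − 0.098 = 0.262 V.

0.262 V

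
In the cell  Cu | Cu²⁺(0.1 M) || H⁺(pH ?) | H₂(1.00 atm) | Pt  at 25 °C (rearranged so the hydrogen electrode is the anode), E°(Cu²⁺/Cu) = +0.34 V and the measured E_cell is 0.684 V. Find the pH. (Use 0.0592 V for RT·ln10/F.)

pH = 6.31

E°_cell = 0.34 V and n = 2.
log Q = n(E° − E)/0.0592 = 2×(0.34 − 0.684)/0.0592 = -11.622.
With Q = [H⁺]^2 / ([Cu²⁺]·P(H₂)), solving for [H⁺] gives log[H⁺] = -6.311, so pH = 6.31.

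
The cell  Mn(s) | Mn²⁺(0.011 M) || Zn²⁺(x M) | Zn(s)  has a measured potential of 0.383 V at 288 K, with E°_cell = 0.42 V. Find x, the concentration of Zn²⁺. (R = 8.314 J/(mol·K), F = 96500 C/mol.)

From the Nernst equation, ln Q = nF(E° − E)/RT = 2×96500×(0.42 − 0.383)/(8.314×288) = 2.982, so Q = 19.7.
With Q = [Mn²⁺]/[Zn²⁺] and the known concentrations, [Zn²⁺] in the denominator gives [Zn²⁺] = 5.6 × 10^-4 M.

5.6 × 10^-4 M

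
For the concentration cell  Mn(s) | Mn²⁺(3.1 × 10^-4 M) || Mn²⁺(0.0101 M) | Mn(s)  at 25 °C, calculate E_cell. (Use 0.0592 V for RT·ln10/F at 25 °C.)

Both half-cells are Mn²⁺/Mn, so E°_cell = 0. The concentrated side is the cathode; the cell reaction moves Mn²⁺ from high to low concentration with n = 2.
Q = [Mn²⁺]_dilute/[Mn²⁺]_conc = 3.1 × 10^-4/0.0101 = 0.0307.
E = 0 − (0.0592/2) log Q = −(0.0592/2)(-1.513) = 0.0448 V.

0.045 V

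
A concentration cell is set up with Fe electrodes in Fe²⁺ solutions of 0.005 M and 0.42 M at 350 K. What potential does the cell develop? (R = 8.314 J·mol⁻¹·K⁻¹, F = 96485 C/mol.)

0.067 V

Both half-cells are Fe²⁺/Fe, so E°_cell = 0. The concentrated side is the cathode; the cell reaction moves Fe²⁺ from high to low concentration with n = 2.
Q = [Fe²⁺]_dilute/[Fe²⁺]_conc = 0.005/0.42 = 0.0119.
E = 0 − (RT/nF) ln Q = −((8.314×350)/(2×96485))(-4.431) = 0.0668 V.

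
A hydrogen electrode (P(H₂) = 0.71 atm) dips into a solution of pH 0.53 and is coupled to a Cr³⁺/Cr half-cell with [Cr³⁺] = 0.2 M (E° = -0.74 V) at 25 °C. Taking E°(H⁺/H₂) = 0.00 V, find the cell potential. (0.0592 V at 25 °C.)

The hydrogen couple is the cathode, so E°_cell = 0.74 V; n = 6.
[H⁺] = 10^(−0.53) = 0.30 M, and Q = [Cr³⁺]^2·P(H₂)^3 / [H⁺]^6 = 21.7.
E = E° − (0.0592/6) log Q = 0.74 − (0.0592/6)(1.336) = 0.727 V.

0.73 V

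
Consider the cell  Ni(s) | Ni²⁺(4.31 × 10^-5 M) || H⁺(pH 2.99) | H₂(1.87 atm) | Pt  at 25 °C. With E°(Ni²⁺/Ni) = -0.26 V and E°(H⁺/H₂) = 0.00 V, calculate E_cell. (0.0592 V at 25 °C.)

The hydrogen couple is the cathode, so E°_cell = 0.26 V; n = 2.
[H⁺] = 10^(−2.99) = 0.0010 M, and Q = [Ni²⁺]·P(H₂) / [H⁺]^2 = 77.0.
E = E° − (0.0592/2) log Q = 0.26 − (0.0592/2)(1.886) = 0.204 V.

0.20 V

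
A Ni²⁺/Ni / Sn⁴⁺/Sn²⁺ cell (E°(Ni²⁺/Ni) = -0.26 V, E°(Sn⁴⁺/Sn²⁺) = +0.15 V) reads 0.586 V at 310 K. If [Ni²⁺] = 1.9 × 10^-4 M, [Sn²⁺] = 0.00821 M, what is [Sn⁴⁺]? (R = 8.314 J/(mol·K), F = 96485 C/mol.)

From the Nernst equation, ln Q = nF(E° − E)/RT = 2×96485×(0.41 − 0.586)/(8.314×310) = -13.177, so Q = 1.89 × 10^-6.
With Q = [Ni²⁺]·[Sn²⁺]/[Sn⁴⁺] and the known concentrations, [Sn⁴⁺] in the denominator gives [Sn⁴⁺] = 0.82 M.

0.82 M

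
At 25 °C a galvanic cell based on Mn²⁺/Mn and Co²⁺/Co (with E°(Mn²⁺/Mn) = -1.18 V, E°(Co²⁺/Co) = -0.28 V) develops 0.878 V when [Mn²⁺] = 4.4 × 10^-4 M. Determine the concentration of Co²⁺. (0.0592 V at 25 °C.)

From the Nernst equation, log Q = n(E° − E)/0.0592 = 2(0.90 − 0.878)/0.0592 = 0.743, so Q = 5.54.
With Q = [Mn²⁺]/[Co²⁺] and the known concentrations, [Co²⁺] in the denominator gives [Co²⁺] = 7.9 × 10^-5 M.

7.9 × 10^-5 M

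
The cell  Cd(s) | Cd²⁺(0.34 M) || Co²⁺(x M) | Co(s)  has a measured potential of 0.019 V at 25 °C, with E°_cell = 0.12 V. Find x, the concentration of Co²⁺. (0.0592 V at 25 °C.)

1.3 × 10^-4 M

From the Nernst equation, log Q = n(E° − E)/0.0592 = 2(0.12 − 0.019)/0.0592 = 3.412, so Q = 2580.
With Q = [Cd²⁺]/[Co²⁺] and the known concentrations, [Co²⁺] in the denominator gives [Co²⁺] = 1.3 × 10^-4 M.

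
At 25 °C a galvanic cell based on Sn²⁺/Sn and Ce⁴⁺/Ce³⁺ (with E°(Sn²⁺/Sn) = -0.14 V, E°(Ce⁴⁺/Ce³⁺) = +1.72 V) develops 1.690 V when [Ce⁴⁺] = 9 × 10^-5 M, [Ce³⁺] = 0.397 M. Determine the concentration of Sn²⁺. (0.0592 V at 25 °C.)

0.028 M

From the Nernst equation, log Q = n(E° − E)/0.0592 = 2(1.86 − 1.690)/0.0592 = 5.743, so Q = 5.54 × 10^5.
With Q = [Sn²⁺]·[Ce³⁺]^2/[Ce⁴⁺]^2 and the known concentrations, [Sn²⁺] in the numerator gives [Sn²⁺] = 0.028 M.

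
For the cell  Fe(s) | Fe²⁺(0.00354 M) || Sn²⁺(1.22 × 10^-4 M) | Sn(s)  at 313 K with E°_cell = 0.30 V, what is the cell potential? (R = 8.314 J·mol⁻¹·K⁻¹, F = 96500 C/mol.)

0.255 V

Balancing electrons gives n = 2; the reaction quotient is Q = [Fe²⁺]/[Sn²⁺] = 29.0.
E = E° − (RT/nF) ln Q = 0.30 − (8.314×313)/(2×96500) × (3.368) = 0.300 − 0.045 = 0.255 V.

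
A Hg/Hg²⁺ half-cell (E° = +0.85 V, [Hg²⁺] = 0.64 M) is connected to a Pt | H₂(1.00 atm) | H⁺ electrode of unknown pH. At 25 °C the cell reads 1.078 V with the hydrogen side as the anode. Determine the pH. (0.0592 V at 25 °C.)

pH = 3.95

E°_cell = 0.85 V and n = 2.
log Q = n(E° − E)/0.0592 = 2×(0.85 − 1.078)/0.0592 = -7.703.
With Q = [H⁺]^2 / ([Hg²⁺]·P(H₂)), solving for [H⁺] gives log[H⁺] = -3.948, so pH = 3.95.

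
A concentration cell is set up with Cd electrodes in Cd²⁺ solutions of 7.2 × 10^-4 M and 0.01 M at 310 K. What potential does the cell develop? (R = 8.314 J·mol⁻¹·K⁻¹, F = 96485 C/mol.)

0.035 V

Both half-cells are Cd²⁺/Cd, so E°_cell = 0. The concentrated side is the cathode; the cell reaction moves Cd²⁺ from high to low concentration with n = 2.
Q = [Cd²⁺]_dilute/[Cd²⁺]_conc = 7.2 × 10^-4/0.01 = 0.0720.
E = 0 − (RT/nF) ln Q = −((8.314×310)/(2×96485))(-2.631) = 0.0351 V.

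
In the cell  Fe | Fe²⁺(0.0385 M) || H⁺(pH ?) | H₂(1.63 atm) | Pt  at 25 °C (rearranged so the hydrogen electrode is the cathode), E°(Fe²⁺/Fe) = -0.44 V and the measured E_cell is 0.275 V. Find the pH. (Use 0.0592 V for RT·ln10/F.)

E°_cell = 0.44 V and n = 2.
log Q = n(E° − E)/0.0592 = 2×(0.44 − 0.275)/0.0592 = 5.574.
With Q = [Fe²⁺]·P(H₂) / [H⁺]^2, solving for [H⁺] gives log[H⁺] = -3.388, so pH = 3.39.

pH = 3.39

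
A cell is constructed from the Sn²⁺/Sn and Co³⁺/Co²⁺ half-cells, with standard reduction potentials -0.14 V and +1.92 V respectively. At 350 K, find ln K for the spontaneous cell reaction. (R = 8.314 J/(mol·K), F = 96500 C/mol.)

ln K = 136.6

E°_cell = +1.92 − (-0.14) = 2.06 V, with n = 2 electrons transferred.
At equilibrium E = 0, so the Nernst equation gives ln K = nFE°/RT = (2)(96500)(2.06)/((8.314)(350)) = 136.63.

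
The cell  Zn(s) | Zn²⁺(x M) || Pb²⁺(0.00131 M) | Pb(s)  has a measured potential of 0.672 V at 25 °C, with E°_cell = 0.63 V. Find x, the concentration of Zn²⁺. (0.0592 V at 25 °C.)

5 × 10^-5 M

From the Nernst equation, log Q = n(E° − E)/0.0592 = 2(0.63 − 0.672)/0.0592 = -1.419, so Q = 0.0381.
With Q = [Zn²⁺]/[Pb²⁺] and the known concentrations, [Zn²⁺] in the numerator gives [Zn²⁺] = 5 × 10^-5 M.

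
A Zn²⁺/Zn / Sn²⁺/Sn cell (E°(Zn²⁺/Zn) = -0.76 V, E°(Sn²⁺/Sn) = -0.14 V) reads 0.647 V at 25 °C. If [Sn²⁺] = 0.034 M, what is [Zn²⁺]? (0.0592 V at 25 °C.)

0.0042 M

From the Nernst equation, log Q = n(E° − E)/0.0592 = 2(0.62 − 0.647)/0.0592 = -0.912, so Q = 0.122.
With Q = [Zn²⁺]/[Sn²⁺] and the known concentrations, [Zn²⁺] in the numerator gives [Zn²⁺] = 0.0042 M.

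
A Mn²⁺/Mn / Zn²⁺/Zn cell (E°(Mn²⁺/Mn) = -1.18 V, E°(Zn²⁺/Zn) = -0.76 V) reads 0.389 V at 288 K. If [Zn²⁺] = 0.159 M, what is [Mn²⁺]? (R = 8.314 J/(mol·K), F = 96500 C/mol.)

1.9 M

From the Nernst equation, ln Q = nF(E° − E)/RT = 2×96500×(0.42 − 0.389)/(8.314×288) = 2.499, so Q = 12.2.
With Q = [Mn²⁺]/[Zn²⁺] and the known concentrations, [Mn²⁺] in the numerator gives [Mn²⁺] = 1.9 M.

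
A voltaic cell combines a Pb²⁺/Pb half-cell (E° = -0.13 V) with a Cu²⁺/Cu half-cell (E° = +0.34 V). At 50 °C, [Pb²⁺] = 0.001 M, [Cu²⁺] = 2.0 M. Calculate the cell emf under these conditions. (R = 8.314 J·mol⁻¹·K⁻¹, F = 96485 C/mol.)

0.576 V

The Cu²⁺/Cu couple has the higher reduction potential and acts as the cathode, so E°_cell = +0.34 − (-0.13) = 0.47 V.
Balancing electrons gives n = 2; the reaction quotient is Q = [Pb²⁺]/[Cu²⁺] = 5 × 10^-4.
E = E° − (RT/nF) ln Q = 0.47 − (8.314×323)/(2×96485) × (-7.601) = 0.470 + 0.106 = 0.576 V.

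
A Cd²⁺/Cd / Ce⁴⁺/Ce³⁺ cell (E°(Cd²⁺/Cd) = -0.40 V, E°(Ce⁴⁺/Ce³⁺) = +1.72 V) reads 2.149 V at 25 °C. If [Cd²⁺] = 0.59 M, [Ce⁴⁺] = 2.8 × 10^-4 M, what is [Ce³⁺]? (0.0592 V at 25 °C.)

1.2 × 10^-4 M

From the Nernst equation, log Q = n(E° − E)/0.0592 = 2(2.12 − 2.149)/0.0592 = -0.980, so Q = 0.105.
With Q = [Cd²⁺]·[Ce³⁺]^2/[Ce⁴⁺]^2 and the known concentrations, [Ce³⁺]^2 in the numerator gives [Ce³⁺] = 1.2 × 10^-4 M.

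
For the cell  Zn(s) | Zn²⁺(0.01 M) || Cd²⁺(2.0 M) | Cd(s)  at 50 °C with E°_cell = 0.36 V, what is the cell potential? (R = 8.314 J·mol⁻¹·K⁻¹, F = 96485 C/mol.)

0.434 V

Balancing electrons gives n = 2; the reaction quotient is Q = [Zn²⁺]/[Cd²⁺] = 0.00500.
E = E° − (RT/nF) ln Q = 0.36 − (8.314×323)/(2×96485) × (-5.298) = 0.360 + 0.074 = 0.434 V.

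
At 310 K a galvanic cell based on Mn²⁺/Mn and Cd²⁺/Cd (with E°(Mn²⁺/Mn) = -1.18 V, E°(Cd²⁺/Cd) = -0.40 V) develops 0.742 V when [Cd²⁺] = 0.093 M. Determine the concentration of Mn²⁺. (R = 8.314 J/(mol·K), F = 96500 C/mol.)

1.6 M

From the Nernst equation, ln Q = nF(E° − E)/RT = 2×96500×(0.78 − 0.742)/(8.314×310) = 2.846, so Q = 17.2.
With Q = [Mn²⁺]/[Cd²⁺] and the known concentrations, [Mn²⁺] in the numerator gives [Mn²⁺] = 1.6 M.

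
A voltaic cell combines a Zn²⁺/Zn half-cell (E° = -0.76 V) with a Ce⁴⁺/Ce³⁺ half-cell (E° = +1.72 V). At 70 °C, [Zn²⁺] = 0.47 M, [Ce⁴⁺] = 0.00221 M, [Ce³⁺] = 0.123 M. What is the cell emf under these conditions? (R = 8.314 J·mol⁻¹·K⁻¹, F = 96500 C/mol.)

2.37 V

The Ce⁴⁺/Ce³⁺ couple has the higher reduction potential and acts as the cathode, so E°_cell = +1.72 − (-0.76) = 2.48 V.
Balancing electrons gives n = 2; the reaction quotient is Q = [Zn²⁺]·[Ce³⁺]^2/[Ce⁴⁺]^2 = 1460.
E = E° − (RT/nF) ln Q = 2.48 − (8.314×343)/(2×96500) × (7.283) = 2.480 − 0.108 = 2.372 V.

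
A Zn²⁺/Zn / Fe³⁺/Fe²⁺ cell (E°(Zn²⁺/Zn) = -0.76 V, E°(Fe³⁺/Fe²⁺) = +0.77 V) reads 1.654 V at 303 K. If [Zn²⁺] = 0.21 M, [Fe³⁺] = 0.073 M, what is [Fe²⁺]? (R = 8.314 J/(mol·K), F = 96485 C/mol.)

0.0014 M

From the Nernst equation, ln Q = nF(E° − E)/RT = 2×96485×(1.53 − 1.654)/(8.314×303) = -9.499, so Q = 7.5 × 10^-5.
With Q = [Zn²⁺]·[Fe²⁺]^2/[Fe³⁺]^2 and the known concentrations, [Fe²⁺]^2 in the numerator gives [Fe²⁺] = 0.0014 M.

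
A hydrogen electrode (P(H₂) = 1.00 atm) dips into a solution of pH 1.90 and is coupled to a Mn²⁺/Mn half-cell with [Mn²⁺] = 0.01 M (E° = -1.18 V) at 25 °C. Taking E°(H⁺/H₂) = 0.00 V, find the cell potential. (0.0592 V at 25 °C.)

1.13 V

The hydrogen couple is the cathode, so E°_cell = 1.18 V; n = 2.
[H⁺] = 10^(−1.90) = 0.013 M, and Q = [Mn²⁺]·P(H₂) / [H⁺]^2 = 63.1.
E = E° − (0.0592/2) log Q = 1.18 − (0.0592/2)(1.800) = 1.127 V.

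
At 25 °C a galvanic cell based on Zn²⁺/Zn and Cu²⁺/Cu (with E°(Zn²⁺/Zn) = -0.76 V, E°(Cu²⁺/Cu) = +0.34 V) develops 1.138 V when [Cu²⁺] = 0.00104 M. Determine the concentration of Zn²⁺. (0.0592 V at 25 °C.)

5.4 × 10^-5 M

From the Nernst equation, log Q = n(E° − E)/0.0592 = 2(1.10 − 1.138)/0.0592 = -1.284, so Q = 0.0520.
With Q = [Zn²⁺]/[Cu²⁺] and the known concentrations, [Zn²⁺] in the numerator gives [Zn²⁺] = 5.4 × 10^-5 M.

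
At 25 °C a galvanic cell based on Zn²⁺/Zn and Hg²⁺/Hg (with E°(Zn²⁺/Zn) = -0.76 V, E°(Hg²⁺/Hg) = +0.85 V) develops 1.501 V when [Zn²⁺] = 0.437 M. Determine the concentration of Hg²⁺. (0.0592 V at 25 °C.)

9.1 × 10^-5 M

From the Nernst equation, log Q = n(E° − E)/0.0592 = 2(1.61 − 1.501)/0.0592 = 3.682, so Q = 4810.
With Q = [Zn²⁺]/[Hg²⁺] and the known concentrations, [Hg²⁺] in the denominator gives [Hg²⁺] = 9.1 × 10^-5 M.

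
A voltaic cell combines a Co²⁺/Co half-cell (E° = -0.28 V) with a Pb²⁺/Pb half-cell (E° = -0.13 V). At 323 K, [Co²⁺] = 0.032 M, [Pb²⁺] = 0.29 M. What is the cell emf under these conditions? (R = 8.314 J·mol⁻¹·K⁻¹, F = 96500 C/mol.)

The Pb²⁺/Pb couple has the higher reduction potential and acts as the cathode, so E°_cell = -0.13 − (-0.28) = 0.15 V.
Balancing electrons gives n = 2; the reaction quotient is Q = [Co²⁺]/[Pb²⁺] = 0.110.
E = E° − (RT/nF) ln Q = 0.15 − (8.314×323)/(2×96500) × (-2.204) = 0.150 + 0.031 = 0.181 V.

0.181 V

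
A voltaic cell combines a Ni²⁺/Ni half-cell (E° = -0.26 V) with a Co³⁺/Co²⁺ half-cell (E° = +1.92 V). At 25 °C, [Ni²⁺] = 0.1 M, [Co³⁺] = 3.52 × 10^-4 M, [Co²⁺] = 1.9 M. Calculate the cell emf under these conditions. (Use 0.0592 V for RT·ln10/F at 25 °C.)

The Co³⁺/Co²⁺ couple has the higher reduction potential and acts as the cathode, so E°_cell = +1.92 − (-0.26) = 2.18 V.
Balancing electrons gives n = 2; the reaction quotient is Q = [Ni²⁺]·[Co²⁺]^2/[Co³⁺]^2 = 2.91 × 10^6.
At 25 °C, E = E° − (0.0592/n) log Q = 2.18 − (0.0592/2)(6.464) = 2.180 − 0.191 = 1.989 V.

1.99 V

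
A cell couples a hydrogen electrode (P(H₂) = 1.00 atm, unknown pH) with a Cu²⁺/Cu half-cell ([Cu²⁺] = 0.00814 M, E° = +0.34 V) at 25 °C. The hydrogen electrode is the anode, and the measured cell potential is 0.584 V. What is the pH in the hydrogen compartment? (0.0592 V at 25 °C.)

E°_cell = 0.34 V and n = 2.
log Q = n(E° − E)/0.0592 = 2×(0.34 − 0.584)/0.0592 = -8.243.
With Q = [H⁺]^2 / ([Cu²⁺]·P(H₂)), solving for [H⁺] gives log[H⁺] = -5.166, so pH = 5.17.

pH = 5.17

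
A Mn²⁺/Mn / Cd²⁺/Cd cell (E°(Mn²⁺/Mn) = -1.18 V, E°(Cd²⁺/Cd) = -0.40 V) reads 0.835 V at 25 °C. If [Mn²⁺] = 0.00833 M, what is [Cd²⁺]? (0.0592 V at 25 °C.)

From the Nernst equation, log Q = n(E° − E)/0.0592 = 2(0.78 − 0.835)/0.0592 = -1.858, so Q = 0.0139.
With Q = [Mn²⁺]/[Cd²⁺] and the known concentrations, [Cd²⁺] in the denominator gives [Cd²⁺] = 0.6 M.

0.6 M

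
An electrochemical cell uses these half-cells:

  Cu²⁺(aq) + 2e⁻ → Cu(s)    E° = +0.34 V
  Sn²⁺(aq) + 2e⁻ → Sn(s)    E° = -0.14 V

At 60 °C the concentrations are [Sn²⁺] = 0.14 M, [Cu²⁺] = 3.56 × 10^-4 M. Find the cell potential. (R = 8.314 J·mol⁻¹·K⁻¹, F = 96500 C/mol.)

0.394 V

The Cu²⁺/Cu couple has the higher reduction potential and acts as the cathode, so E°_cell = +0.34 − (-0.14) = 0.48 V.
Balancing electrons gives n = 2; the reaction quotient is Q = [Sn²⁺]/[Cu²⁺] = 393.
E = E° − (RT/nF) ln Q = 0.48 − (8.314×333)/(2×96500) × (5.974) = 0.480 − 0.086 = 0.394 V.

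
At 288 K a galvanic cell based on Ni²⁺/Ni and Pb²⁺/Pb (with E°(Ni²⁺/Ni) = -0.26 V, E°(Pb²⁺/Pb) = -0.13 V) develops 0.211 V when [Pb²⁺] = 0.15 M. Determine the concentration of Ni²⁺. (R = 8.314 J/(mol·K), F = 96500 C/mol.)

From the Nernst equation, ln Q = nF(E° − E)/RT = 2×96500×(0.13 − 0.211)/(8.314×288) = -6.529, so Q = 0.00146.
With Q = [Ni²⁺]/[Pb²⁺] and the known concentrations, [Ni²⁺] in the numerator gives [Ni²⁺] = 2.2 × 10^-4 M.

2.2 × 10^-4 M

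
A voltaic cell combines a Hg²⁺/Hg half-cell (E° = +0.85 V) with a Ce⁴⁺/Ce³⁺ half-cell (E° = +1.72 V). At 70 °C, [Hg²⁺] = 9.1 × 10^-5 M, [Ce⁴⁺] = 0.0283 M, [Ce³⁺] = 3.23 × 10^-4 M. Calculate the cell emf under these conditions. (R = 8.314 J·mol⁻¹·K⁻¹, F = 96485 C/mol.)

The Ce⁴⁺/Ce³⁺ couple has the higher reduction potential and acts as the cathode, so E°_cell = +1.72 − (+0.85) = 0.87 V.
Balancing electrons gives n = 2; the reaction quotient is Q = [Hg²⁺]·[Ce³⁺]^2/[Ce⁴⁺]^2 = 1.19 × 10^-8.
E = E° − (RT/nF) ln Q = 0.87 − (8.314×343)/(2×96485) × (-18.251) = 0.870 + 0.270 = 1.140 V.

1.14 V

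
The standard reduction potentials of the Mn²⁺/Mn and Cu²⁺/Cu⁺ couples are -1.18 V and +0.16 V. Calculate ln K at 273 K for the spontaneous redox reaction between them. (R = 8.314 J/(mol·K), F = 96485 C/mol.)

E°_cell = +0.16 − (-1.18) = 1.34 V, with n = 2 electrons transferred.
At equilibrium E = 0, so the Nernst equation gives ln K = nFE°/RT = (2)(96485)(1.34)/((8.314)(273)) = 113.93.

ln K = 113.9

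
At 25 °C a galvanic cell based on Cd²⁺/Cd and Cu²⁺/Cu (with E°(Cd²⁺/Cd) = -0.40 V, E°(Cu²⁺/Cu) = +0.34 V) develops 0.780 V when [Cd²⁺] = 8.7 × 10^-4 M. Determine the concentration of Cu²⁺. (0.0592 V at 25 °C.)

0.02 M

From the Nernst equation, log Q = n(E° − E)/0.0592 = 2(0.74 − 0.780)/0.0592 = -1.351, so Q = 0.0445.
With Q = [Cd²⁺]/[Cu²⁺] and the known concentrations, [Cu²⁺] in the denominator gives [Cu²⁺] = 0.02 M.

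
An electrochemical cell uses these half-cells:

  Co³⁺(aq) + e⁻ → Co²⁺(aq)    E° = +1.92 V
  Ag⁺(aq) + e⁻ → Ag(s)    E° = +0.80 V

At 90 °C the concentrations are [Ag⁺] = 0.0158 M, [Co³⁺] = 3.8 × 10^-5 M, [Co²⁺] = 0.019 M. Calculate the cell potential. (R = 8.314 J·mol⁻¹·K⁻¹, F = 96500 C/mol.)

The Co³⁺/Co²⁺ couple has the higher reduction potential and acts as the cathode, so E°_cell = +1.92 − (+0.80) = 1.12 V.
Balancing electrons gives n = 1; the reaction quotient is Q = [Ag⁺]·[Co²⁺]/[Co³⁺] = 7.90.
E = E° − (RT/nF) ln Q = 1.12 − (8.314×363)/(1×96500) × (2.067) = 1.120 − 0.065 = 1.055 V.

1.06 V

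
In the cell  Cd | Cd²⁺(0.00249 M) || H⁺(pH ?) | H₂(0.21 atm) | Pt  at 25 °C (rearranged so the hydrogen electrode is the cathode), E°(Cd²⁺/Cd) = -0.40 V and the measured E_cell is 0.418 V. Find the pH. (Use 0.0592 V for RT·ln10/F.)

pH = 1.34

E°_cell = 0.40 V and n = 2.
log Q = n(E° − E)/0.0592 = 2×(0.40 − 0.418)/0.0592 = -0.608.
With Q = [Cd²⁺]·P(H₂) / [H⁺]^2, solving for [H⁺] gives log[H⁺] = -1.337, so pH = 1.34.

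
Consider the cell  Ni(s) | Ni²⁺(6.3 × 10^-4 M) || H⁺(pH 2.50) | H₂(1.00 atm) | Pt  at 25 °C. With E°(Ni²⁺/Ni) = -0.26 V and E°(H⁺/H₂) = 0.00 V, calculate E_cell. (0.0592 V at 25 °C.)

0.21 V

The hydrogen couple is the cathode, so E°_cell = 0.26 V; n = 2.
[H⁺] = 10^(−2.50) = 0.0032 M, and Q = [Ni²⁺]·P(H₂) / [H⁺]^2 = 63.0.
E = E° − (0.0592/2) log Q = 0.26 − (0.0592/2)(1.799) = 0.207 V.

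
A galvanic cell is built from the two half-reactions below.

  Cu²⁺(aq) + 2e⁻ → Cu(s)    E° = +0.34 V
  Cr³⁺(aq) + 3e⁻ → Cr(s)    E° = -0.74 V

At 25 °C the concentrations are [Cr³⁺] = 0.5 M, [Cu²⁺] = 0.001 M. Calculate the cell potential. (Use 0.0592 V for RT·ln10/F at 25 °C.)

0.997 V

The Cu²⁺/Cu couple has the higher reduction potential and acts as the cathode, so E°_cell = +0.34 − (-0.74) = 1.08 V.
Balancing electrons gives n = 6; the reaction quotient is Q = [Cr³⁺]^2/[Cu²⁺]^3 = 2.5 × 10^8.
At 25 °C, E = E° − (0.0592/n) log Q = 1.08 − (0.0592/6)(8.398) = 1.080 − 0.083 = 0.997 V.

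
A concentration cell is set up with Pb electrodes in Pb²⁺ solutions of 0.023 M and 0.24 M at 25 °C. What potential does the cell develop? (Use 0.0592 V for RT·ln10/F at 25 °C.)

Both half-cells are Pb²⁺/Pb, so E°_cell = 0. The concentrated side is the cathode; the cell reaction moves Pb²⁺ from high to low concentration with n = 2.
Q = [Pb²⁺]_dilute/[Pb²⁺]_conc = 0.023/0.24 = 0.0958.
E = 0 − (0.0592/2) log Q = −(0.0592/2)(-1.018) = 0.0301 V.

0.030 V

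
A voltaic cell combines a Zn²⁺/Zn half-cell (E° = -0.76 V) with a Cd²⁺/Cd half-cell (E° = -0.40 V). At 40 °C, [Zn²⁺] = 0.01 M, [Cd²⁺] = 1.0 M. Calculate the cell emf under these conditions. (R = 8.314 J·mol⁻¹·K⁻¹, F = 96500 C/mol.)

The Cd²⁺/Cd couple has the higher reduction potential and acts as the cathode, so E°_cell = -0.40 − (-0.76) = 0.36 V.
Balancing electrons gives n = 2; the reaction quotient is Q = [Zn²⁺]/[Cd²⁺] = 0.0100.
E = E° − (RT/nF) ln Q = 0.36 − (8.314×313)/(2×96500) × (-4.605) = 0.360 + 0.062 = 0.422 V.

0.422 V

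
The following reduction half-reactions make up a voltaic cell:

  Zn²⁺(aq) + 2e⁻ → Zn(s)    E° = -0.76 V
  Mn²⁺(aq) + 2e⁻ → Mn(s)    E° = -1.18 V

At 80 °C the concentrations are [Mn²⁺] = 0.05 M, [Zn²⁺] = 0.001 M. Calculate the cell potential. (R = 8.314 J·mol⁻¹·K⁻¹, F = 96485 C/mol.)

0.361 V

The Zn²⁺/Zn couple has the higher reduction potential and acts as the cathode, so E°_cell = -0.76 − (-1.18) = 0.42 V.
Balancing electrons gives n = 2; the reaction quotient is Q = [Mn²⁺]/[Zn²⁺] = 50.0.
E = E° − (RT/nF) ln Q = 0.42 − (8.314×353)/(2×96485) × (3.912) = 0.420 − 0.059 = 0.361 V.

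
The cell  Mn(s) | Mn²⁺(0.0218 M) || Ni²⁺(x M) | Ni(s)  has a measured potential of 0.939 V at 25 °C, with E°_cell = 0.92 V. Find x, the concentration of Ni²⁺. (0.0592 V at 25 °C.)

From the Nernst equation, log Q = n(E° − E)/0.0592 = 2(0.92 − 0.939)/0.0592 = -0.642, so Q = 0.228.
With Q = [Mn²⁺]/[Ni²⁺] and the known concentrations, [Ni²⁺] in the denominator gives [Ni²⁺] = 0.096 M.

0.096 M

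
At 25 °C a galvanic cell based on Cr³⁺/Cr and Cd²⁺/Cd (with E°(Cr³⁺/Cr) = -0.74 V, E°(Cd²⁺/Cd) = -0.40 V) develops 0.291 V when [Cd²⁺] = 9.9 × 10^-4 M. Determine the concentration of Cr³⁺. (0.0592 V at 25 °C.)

0.0095 M

From the Nernst equation, log Q = n(E° − E)/0.0592 = 6(0.34 − 0.291)/0.0592 = 4.966, so Q = 9.25 × 10^4.
With Q = [Cr³⁺]^2/[Cd²⁺]^3 and the known concentrations, [Cr³⁺]^2 in the numerator gives [Cr³⁺] = 0.0095 M.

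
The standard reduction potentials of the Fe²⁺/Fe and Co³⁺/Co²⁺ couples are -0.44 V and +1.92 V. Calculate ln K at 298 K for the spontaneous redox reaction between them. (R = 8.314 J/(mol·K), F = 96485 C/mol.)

E°_cell = +1.92 − (-0.44) = 2.36 V, with n = 2 electrons transferred.
At equilibrium E = 0, so the Nernst equation gives ln K = nFE°/RT = (2)(96485)(2.36)/((8.314)(298)) = 183.81.

ln K = 183.8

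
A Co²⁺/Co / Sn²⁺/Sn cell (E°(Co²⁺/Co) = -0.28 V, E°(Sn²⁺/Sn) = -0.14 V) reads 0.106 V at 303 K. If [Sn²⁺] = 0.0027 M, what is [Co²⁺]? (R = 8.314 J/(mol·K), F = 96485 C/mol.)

0.037 M

From the Nernst equation, ln Q = nF(E° − E)/RT = 2×96485×(0.14 − 0.106)/(8.314×303) = 2.604, so Q = 13.5.
With Q = [Co²⁺]/[Sn²⁺] and the known concentrations, [Co²⁺] in the numerator gives [Co²⁺] = 0.037 M.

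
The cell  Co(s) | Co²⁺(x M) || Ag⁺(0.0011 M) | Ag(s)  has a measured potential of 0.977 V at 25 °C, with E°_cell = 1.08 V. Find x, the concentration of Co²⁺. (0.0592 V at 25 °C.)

0.0037 M

From the Nernst equation, log Q = n(E° − E)/0.0592 = 2(1.08 − 0.977)/0.0592 = 3.480, so Q = 3020.
With Q = [Co²⁺]/[Ag⁺]^2 and the known concentrations, [Co²⁺] in the numerator gives [Co²⁺] = 0.0037 M.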